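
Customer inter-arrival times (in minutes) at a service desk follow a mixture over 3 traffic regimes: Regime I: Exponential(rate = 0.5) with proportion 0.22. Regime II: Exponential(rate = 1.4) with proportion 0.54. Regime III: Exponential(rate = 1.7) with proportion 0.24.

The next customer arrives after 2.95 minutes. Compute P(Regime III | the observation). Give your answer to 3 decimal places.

The responsibility of component k is w_k f_k(x) divided by Σ_j w_j f_j(x).
Component likelihoods at x = 2.95 minutes:
  L_I = 0.5·e^(−0.5·2.95) = 0.5·e^(−1.4750) = 0.114389
  L_II = 1.4·e^(−1.4·2.95) = 1.4·e^(−4.1300) = 0.022516
  L_III = 1.7·e^(−1.7·2.95) = 1.7·e^(−5.0150) = 0.011284
Weight by the priors:
  w_I·L_I = 0.22 × 0.114389 = 0.0251657
  w_II·L_II = 0.54 × 0.022516 = 0.0121587
  w_III·L_III = 0.24 × 0.011284 = 0.00270815
Sum: 0.0251657 + 0.0121587 + 0.00270815 = 0.0400325
Responsibility of Regime III: 0.00270815 / 0.0400325 ≈ 0.068

0.068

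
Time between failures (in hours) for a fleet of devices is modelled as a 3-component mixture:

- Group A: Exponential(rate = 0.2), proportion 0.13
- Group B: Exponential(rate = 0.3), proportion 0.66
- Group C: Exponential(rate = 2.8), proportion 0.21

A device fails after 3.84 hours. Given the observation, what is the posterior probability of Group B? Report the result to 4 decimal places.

0.8382

By Bayes' theorem, P(k | x) = π_k f_k(x) / Σ_j π_j f_j(x).
Evaluate each component's likelihood at the observed value:
  f_A = 0.092788
  f_B = 0.0948012
  f_C = 5.99272e-05
Multiply by the mixture weights:
  π_A·f_A = 0.13 × 0.092788 = 0.0120624
  π_B·f_B = 0.66 × 0.0948012 = 0.0625688
  π_C·f_C = 0.21 × 5.99272e-05 = 1.25847e-05
Evidence: 0.0120624 + 0.0625688 + 1.25847e-05 = 0.0746438
So the posterior for Group B is 0.0625688 / 0.0746438 ≈ 0.8382.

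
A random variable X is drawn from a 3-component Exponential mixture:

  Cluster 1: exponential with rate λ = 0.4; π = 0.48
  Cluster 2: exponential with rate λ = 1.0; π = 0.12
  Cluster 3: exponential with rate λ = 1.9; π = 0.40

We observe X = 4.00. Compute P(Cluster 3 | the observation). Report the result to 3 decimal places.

0.009

The responsibility of component k is P(Z=k) f_k(x) divided by Σ_j P(Z=j) f_j(x).
Evaluate each component's likelihood at the observed value:
  f_1 = 0.0807586
  f_2 = 0.0183156
  f_3 = 0.000950858
Prior × likelihood for each component:
  P(Z=1)·f_1 = 0.48 × 0.0807586 = 0.0387641
  P(Z=2)·f_2 = 0.12 × 0.0183156 = 0.00219788
  P(Z=3)·f_3 = 0.40 × 0.000950858 = 0.000380343
Normaliser: 0.0387641 + 0.00219788 + 0.000380343 = 0.0413424
P(Cluster 3 | 4.00) ≈ 0.009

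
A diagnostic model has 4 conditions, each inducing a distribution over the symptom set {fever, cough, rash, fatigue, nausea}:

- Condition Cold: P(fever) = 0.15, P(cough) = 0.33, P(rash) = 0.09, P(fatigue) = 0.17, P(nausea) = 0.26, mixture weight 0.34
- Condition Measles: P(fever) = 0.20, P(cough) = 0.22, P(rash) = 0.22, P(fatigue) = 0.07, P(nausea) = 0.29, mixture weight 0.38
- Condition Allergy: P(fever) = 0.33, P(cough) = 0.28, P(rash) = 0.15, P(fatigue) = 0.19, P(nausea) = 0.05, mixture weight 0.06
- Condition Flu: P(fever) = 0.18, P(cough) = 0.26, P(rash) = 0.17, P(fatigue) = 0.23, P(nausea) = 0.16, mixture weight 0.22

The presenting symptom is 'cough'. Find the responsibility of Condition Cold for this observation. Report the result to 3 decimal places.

Posterior ∝ prior × likelihood, so P(k | x) ∝ π_k f_k(x); normalise over all components.
Evaluate each component's likelihood at the observed value:
  L_Cold = 0.33
  L_Measles = 0.22
  L_Allergy = 0.28
  L_Flu = 0.26
Unnormalised posteriors:
  π_Cold·L_Cold = 0.34 × 0.33 = 0.1122
  π_Measles·L_Measles = 0.38 × 0.22 = 0.0836
  π_Allergy·L_Allergy = 0.06 × 0.28 = 0.0168
  π_Flu·L_Flu = 0.22 × 0.26 = 0.0572
Normaliser: 0.1122 + 0.0836 + 0.0168 + 0.0572 = 0.2698
P(Condition Cold | x) = 0.1122 / 0.2698 ≈ 0.416

0.416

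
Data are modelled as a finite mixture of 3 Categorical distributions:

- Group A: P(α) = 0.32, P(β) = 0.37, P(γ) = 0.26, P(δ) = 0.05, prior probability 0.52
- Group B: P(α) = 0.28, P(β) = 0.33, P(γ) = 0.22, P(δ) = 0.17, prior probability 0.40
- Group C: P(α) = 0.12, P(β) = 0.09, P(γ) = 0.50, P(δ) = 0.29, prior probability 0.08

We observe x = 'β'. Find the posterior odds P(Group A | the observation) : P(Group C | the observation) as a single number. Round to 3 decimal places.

Only the two components matter; the odds are (P(Z=i) f_i(x)) / (P(Z=j) f_j(x)).
Evaluate each component's likelihood at the observed value:
  p_A = P(β | comp) = 0.37
  p_B = P(β | comp) = 0.33
  p_C = P(β | comp) = 0.09
0.1924 / 0.0072 ≈ 26.722

26.722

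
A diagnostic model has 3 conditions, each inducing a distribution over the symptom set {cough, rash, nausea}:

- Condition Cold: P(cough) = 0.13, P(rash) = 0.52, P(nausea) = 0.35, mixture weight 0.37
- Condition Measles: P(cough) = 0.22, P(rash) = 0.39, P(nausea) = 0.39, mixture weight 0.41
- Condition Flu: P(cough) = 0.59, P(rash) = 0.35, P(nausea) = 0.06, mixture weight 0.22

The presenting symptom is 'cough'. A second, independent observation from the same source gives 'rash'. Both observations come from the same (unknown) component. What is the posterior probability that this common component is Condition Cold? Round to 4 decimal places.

Posterior ∝ prior × likelihood, so P(k | x) ∝ π_k f_k(x); normalise over all components.
Since both observations come from the same component, the likelihood for component k is f_k(x₁)·f_k(x₂).
  p_Cold = [0.13] × [0.52] = 0.0676
  p_Measles = [0.22] × [0.39] = 0.0858
  p_Flu = [0.59] × [0.35] = 0.2065
Prior × likelihood for each component:
  π_Cold·p_Cold = 0.37 × 0.0676 = 0.025012
  π_Measles·p_Measles = 0.41 × 0.0858 = 0.035178
  π_Flu·p_Flu = 0.22 × 0.2065 = 0.04543
Denominator: 0.025012 + 0.035178 + 0.04543 = 0.10562
P(Condition Cold | x) = 0.025012 / 0.10562 ≈ 0.2368

0.2368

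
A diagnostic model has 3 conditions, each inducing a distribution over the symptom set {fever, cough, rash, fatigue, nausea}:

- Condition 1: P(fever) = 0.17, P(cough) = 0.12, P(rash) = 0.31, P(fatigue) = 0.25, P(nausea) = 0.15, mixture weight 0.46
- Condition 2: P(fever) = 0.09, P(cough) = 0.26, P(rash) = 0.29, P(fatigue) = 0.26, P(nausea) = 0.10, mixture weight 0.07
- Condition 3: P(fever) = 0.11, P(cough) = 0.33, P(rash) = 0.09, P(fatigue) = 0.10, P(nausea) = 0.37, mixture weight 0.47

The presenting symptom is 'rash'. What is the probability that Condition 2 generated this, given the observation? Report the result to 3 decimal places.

0.099

P(component k | x) = P(Z=k)·f_k(x) / marginal(x), where marginal(x) = Σ_j P(Z=j)·f_j(x).
Categorical probabilities:
  f_1 = P(rash | comp) = 0.31
  f_2 = P(rash | comp) = 0.29
  f_3 = P(rash | comp) = 0.09
Unnormalised posteriors:
  P(Z=1)·f_1 = 0.46 × 0.31 = 0.1426
  P(Z=2)·f_2 = 0.07 × 0.29 = 0.0203
  P(Z=3)·f_3 = 0.47 × 0.09 = 0.0423
Sum: 0.1426 + 0.0203 + 0.0423 = 0.2052
P(Condition 2 | x) = 0.0203 / 0.2052 ≈ 0.099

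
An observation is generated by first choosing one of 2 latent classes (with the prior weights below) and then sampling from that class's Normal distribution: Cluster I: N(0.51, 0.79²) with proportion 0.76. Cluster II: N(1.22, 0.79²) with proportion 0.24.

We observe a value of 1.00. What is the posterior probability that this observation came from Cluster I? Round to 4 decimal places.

The responsibility of component k is π_k f_k(x) divided by Σ_j π_j f_j(x).
Component likelihoods at x = 1.00:
  f_I = 0.416623
  f_II = 0.485784
Weight by the priors:
  π_I·f_I = 0.76 × 0.416623 = 0.316634
  π_II·f_II = 0.24 × 0.485784 = 0.116588
Marginal: 0.316634 + 0.116588 = 0.433222
So the posterior for Cluster I is 0.316634 / 0.433222 ≈ 0.7309.

0.7309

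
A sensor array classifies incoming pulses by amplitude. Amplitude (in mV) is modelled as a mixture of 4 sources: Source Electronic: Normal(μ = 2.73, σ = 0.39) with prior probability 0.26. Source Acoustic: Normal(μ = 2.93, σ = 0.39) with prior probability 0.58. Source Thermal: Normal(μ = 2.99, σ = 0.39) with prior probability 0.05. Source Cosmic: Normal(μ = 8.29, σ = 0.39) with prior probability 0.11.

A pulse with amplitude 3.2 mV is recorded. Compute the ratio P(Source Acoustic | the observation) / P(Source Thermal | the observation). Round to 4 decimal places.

Only the two components matter; the odds are (P(Z=i) f_i(x)) / (P(Z=j) f_j(x)).
Component likelihoods at x = 3.2 mV:
  L_Electronic = (1/(0.39·√(2π)))·exp(−(3.2−2.73)²/(2·0.39²)) = 1.022929·exp(-0.72617) = 0.494852
  L_Acoustic = (1/(0.39·√(2π)))·exp(−(3.2−2.93)²/(2·0.39²)) = 1.022929·exp(-0.23964) = 0.80495
  L_Thermal = (1/(0.39·√(2π)))·exp(−(3.2−2.99)²/(2·0.39²)) = 1.022929·exp(-0.14497) = 0.884883
  L_Cosmic = (1/(0.39·√(2π)))·exp(−(3.2−8.29)²/(2·0.39²)) = 1.022929·exp(-85.16798) = 1.05163e-37
Posterior odds = (P(Z=Acoustic)·L_Acoustic) / (P(Z=Thermal)·L_Thermal) = (0.58·0.80495) / (0.05·0.884883) = 0.466871 / 0.0442441 ≈ 10.5522

10.5522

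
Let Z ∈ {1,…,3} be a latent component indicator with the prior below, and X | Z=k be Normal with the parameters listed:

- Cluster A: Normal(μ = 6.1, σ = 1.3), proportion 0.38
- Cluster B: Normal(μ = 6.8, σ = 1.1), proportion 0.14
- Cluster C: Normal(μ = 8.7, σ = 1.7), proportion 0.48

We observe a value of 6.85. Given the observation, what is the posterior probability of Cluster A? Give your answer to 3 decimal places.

P(component k | x) = π_k·f_k(x) / marginal(x), where marginal(x) = Σ_j π_j·f_j(x).
Normal densities:
  L_A = (1/(1.3·√(2π)))·exp(−(6.85−6.1)²/(2·1.3²)) = 0.306879·exp(-0.16642) = 0.259831
  L_B = (1/(1.1·√(2π)))·exp(−(6.85−6.8)²/(2·1.1²)) = 0.362675·exp(-0.00103) = 0.3623
  L_C = (1/(1.7·√(2π)))·exp(−(6.85−8.7)²/(2·1.7²)) = 0.234672·exp(-0.59213) = 0.129809
Unnormalised posteriors:
  π_A·L_A = 0.38 × 0.259831 = 0.0987359
  π_B·L_B = 0.14 × 0.3623 = 0.050722
  π_C·L_C = 0.48 × 0.129809 = 0.0623081
Sum: 0.0987359 + 0.050722 + 0.0623081 = 0.211766
So the posterior for Cluster A is 0.0987359 / 0.211766 ≈ 0.466.

0.466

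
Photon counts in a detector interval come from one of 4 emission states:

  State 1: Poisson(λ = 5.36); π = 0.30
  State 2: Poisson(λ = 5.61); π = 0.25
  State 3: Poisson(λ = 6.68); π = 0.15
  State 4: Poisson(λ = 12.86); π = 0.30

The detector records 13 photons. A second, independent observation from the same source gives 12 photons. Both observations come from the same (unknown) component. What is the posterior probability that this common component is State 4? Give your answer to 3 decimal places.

0.988

By Bayes' theorem, P(k | x) = π_k f_k(x) / Σ_j π_j f_j(x).
Since both observations come from the same component, the likelihood for component k is f_k(x₁)·f_k(x₂).
  f_1 = [e^(−5.36)·5.36^13/13! = 0.00227533] × [0.00551851] = 1.25564e-05
  f_2 = [e^(−5.61)·5.61^13/13! = 0.00320512] × [0.0074272] = 2.38051e-05
  f_3 = [e^(−6.68)·6.68^13/13! = 0.0106347] × [0.0206963] = 0.0002201
  f_4 = [e^(−12.86)·12.86^13/13! = 0.109856] × [0.111052] = 0.0121998
Multiply by the mixture weights:
  π_1·f_1 = 0.30 × 1.25564e-05 = 3.76692e-06
  π_2·f_2 = 0.25 × 2.38051e-05 = 5.95128e-06
  π_3·f_3 = 0.15 × 0.0002201 = 3.3015e-05
  π_4·f_4 = 0.30 × 0.0121998 = 0.00365994
Sum: 3.76692e-06 + 5.95128e-06 + 3.3015e-05 + 0.00365994 = 0.00370267
Responsibility of State 4: 0.00365994 / 0.00370267 ≈ 0.988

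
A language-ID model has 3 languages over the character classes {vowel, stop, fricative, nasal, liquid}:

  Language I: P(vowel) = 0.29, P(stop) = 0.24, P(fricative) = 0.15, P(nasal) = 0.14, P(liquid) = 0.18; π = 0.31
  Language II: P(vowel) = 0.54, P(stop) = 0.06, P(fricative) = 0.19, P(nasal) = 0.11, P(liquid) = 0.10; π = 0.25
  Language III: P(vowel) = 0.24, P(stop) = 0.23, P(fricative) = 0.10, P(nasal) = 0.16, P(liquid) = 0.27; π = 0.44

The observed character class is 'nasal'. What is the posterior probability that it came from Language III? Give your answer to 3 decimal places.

0.498

P(component k | x) = π_k·f_k(x) / marginal(x), where marginal(x) = Σ_j π_j·f_j(x).
Evaluate each component's likelihood at the observed value:
  L_I = 0.14
  L_II = 0.11
  L_III = 0.16
Prior × likelihood for each component:
  π_I·L_I = 0.31 × 0.14 = 0.0434
  π_II·L_II = 0.25 × 0.11 = 0.0275
  π_III·L_III = 0.44 × 0.16 = 0.0704
Denominator: 0.0434 + 0.0275 + 0.0704 = 0.1413
P(Language III | x) = 0.0704 / 0.1413 ≈ 0.498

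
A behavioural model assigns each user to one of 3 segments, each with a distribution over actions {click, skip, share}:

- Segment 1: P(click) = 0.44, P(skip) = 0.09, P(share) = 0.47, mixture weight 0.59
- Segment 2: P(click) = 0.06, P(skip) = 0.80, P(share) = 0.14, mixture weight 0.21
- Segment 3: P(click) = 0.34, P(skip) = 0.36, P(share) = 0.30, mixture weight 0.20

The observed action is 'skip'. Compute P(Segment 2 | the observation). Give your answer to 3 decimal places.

0.573

P(component k | x) = P(Z=k)·f_k(x) / marginal(x), where marginal(x) = Σ_j P(Z=j)·f_j(x).
Component likelihoods at x = 'skip':
  p_1 = 0.09
  p_2 = 0.8
  p_3 = 0.36
Unnormalised posteriors:
  P(Z=1)·p_1 = 0.59 × 0.09 = 0.0531
  P(Z=2)·p_2 = 0.21 × 0.8 = 0.168
  P(Z=3)·p_3 = 0.20 × 0.36 = 0.072
Sum: 0.0531 + 0.168 + 0.072 = 0.2931
P(Segment 2 | x) ≈ 0.573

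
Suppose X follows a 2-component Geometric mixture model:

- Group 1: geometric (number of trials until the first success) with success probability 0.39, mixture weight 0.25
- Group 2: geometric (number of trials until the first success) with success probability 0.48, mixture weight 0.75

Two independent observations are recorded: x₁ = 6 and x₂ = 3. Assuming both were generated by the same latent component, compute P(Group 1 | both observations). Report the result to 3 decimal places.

0.402

Posterior ∝ prior × likelihood, so P(k | x) ∝ π_k f_k(x); normalise over all components.
Since both observations come from the same component, the likelihood for component k is f_k(x₁)·f_k(x₂).
  L_1 = [0.0329393] × [0.145119] = 0.00478011
  L_2 = [0.0182498] × [0.129792] = 0.00236868
Multiply by the mixture weights:
  π_1·L_1 = 0.25 × 0.00478011 = 0.00119503
  π_2·L_2 = 0.75 × 0.00236868 = 0.00177651
Sum: 0.00119503 + 0.00177651 = 0.00297154
P(Group 1 | x₁,x₂) = 0.00119503 / 0.00297154 ≈ 0.402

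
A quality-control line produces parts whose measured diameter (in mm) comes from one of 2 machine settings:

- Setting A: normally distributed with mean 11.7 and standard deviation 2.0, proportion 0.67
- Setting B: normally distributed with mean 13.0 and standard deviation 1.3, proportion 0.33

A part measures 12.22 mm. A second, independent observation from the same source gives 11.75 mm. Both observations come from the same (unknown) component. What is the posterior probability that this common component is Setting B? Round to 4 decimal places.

P(component k | x) = π_k·f_k(x) / marginal(x), where marginal(x) = Σ_j π_j·f_j(x).
Since both observations come from the same component, the likelihood for component k is f_k(x₁)·f_k(x₂).
  L_A = [0.192842] × [0.199409] = 0.0384543
  L_B = [0.256327] × [0.193287] = 0.0495445
Prior × likelihood for each component:
  π_A·L_A = 0.67 × 0.0384543 = 0.0257644
  π_B·L_B = 0.33 × 0.0495445 = 0.0163497
Marginal: 0.0257644 + 0.0163497 = 0.0421141
Responsibility of Setting B: 0.0163497 / 0.0421141 ≈ 0.3882

0.3882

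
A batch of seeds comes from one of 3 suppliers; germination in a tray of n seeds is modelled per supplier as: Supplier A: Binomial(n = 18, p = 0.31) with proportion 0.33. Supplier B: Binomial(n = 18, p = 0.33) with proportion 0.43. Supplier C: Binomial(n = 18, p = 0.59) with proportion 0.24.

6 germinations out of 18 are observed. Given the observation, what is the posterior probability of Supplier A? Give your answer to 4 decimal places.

By Bayes' theorem, P(k | x) = π_k f_k(x) / Σ_j π_j f_j(x).
Evaluate each component's likelihood at the observed value:
  p_A = C(18,6)·0.31^6·0.69^12 = 18564·0.000887504·0.0116463 = 0.19188
  p_B = C(18,6)·0.33^6·0.67^12 = 18564·0.00129147·0.00818272 = 0.196179
  p_C = C(18,6)·0.59^6·0.41^12 = 18564·0.0421805·2.25635e-05 = 0.0176681
Prior × likelihood for each component:
  π_A·p_A = 0.33 × 0.19188 = 0.0633206
  π_B·p_B = 0.43 × 0.196179 = 0.084357
  π_C·p_C = 0.24 × 0.0176681 = 0.00424034
Normaliser: 0.0633206 + 0.084357 + 0.00424034 = 0.151918
So the posterior for Supplier A is 0.0633206 / 0.151918 ≈ 0.4168.

0.4168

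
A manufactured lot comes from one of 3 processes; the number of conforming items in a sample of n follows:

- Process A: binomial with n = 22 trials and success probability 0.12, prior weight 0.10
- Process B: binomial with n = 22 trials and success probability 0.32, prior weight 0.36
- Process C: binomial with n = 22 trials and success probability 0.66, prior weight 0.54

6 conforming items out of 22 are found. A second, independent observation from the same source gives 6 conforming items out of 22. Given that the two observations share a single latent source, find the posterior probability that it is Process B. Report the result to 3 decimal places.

P(component k | x) = π_k·f_k(x) / marginal(x), where marginal(x) = Σ_j π_j·f_j(x).
Since both observations come from the same component, the likelihood for component k is f_k(x₁)·f_k(x₂).
  L_A = [0.0288154] × [0.0288154] = 0.000830328
  L_B = [0.167439] × [0.167439] = 0.0280359
  L_C = [0.000196671] × [0.000196671] = 3.86796e-08
Multiply by the mixture weights:
  π_A·L_A = 0.10 × 0.000830328 = 8.30328e-05
  π_B·L_B = 0.36 × 0.0280359 = 0.0100929
  π_C·L_C = 0.54 × 3.86796e-08 = 2.0887e-08
Normaliser: 8.30328e-05 + 0.0100929 + 2.0887e-08 = 0.010176
Responsibility of Process B: 0.0100929 / 0.010176 ≈ 0.992

0.992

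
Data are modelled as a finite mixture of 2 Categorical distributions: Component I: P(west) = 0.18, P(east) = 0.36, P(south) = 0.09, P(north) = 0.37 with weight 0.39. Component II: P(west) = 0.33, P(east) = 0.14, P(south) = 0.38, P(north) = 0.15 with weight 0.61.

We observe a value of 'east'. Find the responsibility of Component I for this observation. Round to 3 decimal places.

0.622

P(component k | x) = w_k·f_k(x) / marginal(x), where marginal(x) = Σ_j w_j·f_j(x).
Component likelihoods at x = 'east':
  f_I = P(east | comp) = 0.36
  f_II = P(east | comp) = 0.14
Multiply by the mixture weights:
  w_I·f_I = 0.39 × 0.36 = 0.1404
  w_II·f_II = 0.61 × 0.14 = 0.0854
Denominator: 0.1404 + 0.0854 = 0.2258
P(Component I | data) ≈ 0.622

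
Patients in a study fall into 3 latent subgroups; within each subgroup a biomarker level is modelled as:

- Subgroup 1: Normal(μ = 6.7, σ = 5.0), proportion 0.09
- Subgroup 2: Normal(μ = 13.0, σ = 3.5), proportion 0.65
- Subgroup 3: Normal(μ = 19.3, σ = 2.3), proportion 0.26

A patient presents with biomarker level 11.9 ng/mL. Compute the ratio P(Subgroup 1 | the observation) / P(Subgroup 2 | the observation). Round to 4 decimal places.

Posterior odds = (w_i f_i(x)) / (w_j f_j(x)); the normalising sum cancels.
Normal densities:
  f_1 = 0.0464594
  f_2 = 0.108491
  f_3 = 0.000980301
Odds = (0.09/0.65) × (0.0464594/0.108491) = 0.138462 × 0.428233 ≈ 0.0593

0.0593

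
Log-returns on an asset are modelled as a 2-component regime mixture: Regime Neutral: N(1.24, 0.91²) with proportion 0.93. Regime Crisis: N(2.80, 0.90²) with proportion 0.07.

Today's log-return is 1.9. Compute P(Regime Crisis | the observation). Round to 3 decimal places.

By Bayes' theorem, P(k | x) = π_k f_k(x) / Σ_j π_j f_j(x).
Component likelihoods at x = 1.9:
  f_Neutral = 0.337011
  f_Crisis = 0.268856
Unnormalised posteriors:
  π_Neutral·f_Neutral = 0.93 × 0.337011 = 0.31342
  π_Crisis·f_Crisis = 0.07 × 0.268856 = 0.0188199
Sum: 0.31342 + 0.0188199 = 0.33224
P(Regime Crisis | data) ≈ 0.057

0.057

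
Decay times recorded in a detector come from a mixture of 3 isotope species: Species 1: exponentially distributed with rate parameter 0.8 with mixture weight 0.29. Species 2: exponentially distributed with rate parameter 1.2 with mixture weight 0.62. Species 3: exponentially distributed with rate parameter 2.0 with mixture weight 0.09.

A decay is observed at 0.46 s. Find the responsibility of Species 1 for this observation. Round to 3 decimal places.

Posterior ∝ prior × likelihood, so P(k | x) ∝ P(Z=k) f_k(x); normalise over all components.
Component likelihoods at x = 0.46 s:
  f_1 = 0.553694
  f_2 = 0.690956
  f_3 = 0.797038
Prior × likelihood for each component:
  P(Z=1)·f_1 = 0.29 × 0.553694 = 0.160571
  P(Z=2)·f_2 = 0.62 × 0.690956 = 0.428393
  P(Z=3)·f_3 = 0.09 × 0.797038 = 0.0717334
Normaliser: 0.160571 + 0.428393 + 0.0717334 = 0.660698
P(Species 1 | 0.46 s) ≈ 0.243

0.243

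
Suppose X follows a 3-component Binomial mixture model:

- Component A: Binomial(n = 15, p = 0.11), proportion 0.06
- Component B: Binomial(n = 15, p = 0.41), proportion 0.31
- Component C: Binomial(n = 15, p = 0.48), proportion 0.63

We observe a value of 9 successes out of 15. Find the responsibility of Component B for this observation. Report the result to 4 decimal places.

0.2026

P(component k | x) = w_k·f_k(x) / marginal(x), where marginal(x) = Σ_j w_j·f_j(x).
Binomial probabilities:
  L_A = C(15,9)·0.11^9·0.89^6 = 5005·2.35795e-09·0.496981 = 5.86514e-06
  L_B = C(15,9)·0.41^9·0.59^6 = 5005·0.000327382·0.0421805 = 0.0691148
  L_C = C(15,9)·0.48^9·0.52^6 = 5005·0.00135261·0.0197706 = 0.133843
Multiply by the mixture weights:
  w_A·L_A = 0.06 × 5.86514e-06 = 3.51908e-07
  w_B·L_B = 0.31 × 0.0691148 = 0.0214256
  w_C·L_C = 0.63 × 0.133843 = 0.084321
Normaliser: 3.51908e-07 + 0.0214256 + 0.084321 = 0.105747
P(Component B | data) ≈ 0.2026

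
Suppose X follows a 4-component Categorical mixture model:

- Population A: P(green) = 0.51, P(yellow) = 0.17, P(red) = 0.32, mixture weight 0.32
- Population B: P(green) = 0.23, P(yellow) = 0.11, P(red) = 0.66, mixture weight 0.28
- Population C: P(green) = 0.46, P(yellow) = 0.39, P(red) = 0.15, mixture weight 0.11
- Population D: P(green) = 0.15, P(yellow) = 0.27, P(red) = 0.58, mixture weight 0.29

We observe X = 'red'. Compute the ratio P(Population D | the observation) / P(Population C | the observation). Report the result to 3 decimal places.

10.194

Since P(k|x) ∝ w_k f_k(x), the posterior odds are w_i f_i(x) / (w_j f_j(x)).
Component likelihoods at x = 'red':
  L_A = 0.32
  L_B = 0.66
  L_C = 0.15
  L_D = 0.58
0.1682 / 0.0165 ≈ 10.194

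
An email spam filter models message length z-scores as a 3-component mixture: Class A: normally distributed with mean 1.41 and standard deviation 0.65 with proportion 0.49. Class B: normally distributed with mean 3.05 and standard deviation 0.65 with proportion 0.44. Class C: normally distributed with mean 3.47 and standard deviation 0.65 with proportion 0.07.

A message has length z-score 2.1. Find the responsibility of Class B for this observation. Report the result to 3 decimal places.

Apply Bayes' rule: the posterior for each component is proportional to its prior times its likelihood at x.
Normal densities:
  L_A = 0.349383
  L_B = 0.210935
  L_C = 0.0665808
Multiply by the mixture weights:
  π_A·L_A = 0.49 × 0.349383 = 0.171197
  π_B·L_B = 0.44 × 0.210935 = 0.0928116
  π_C·L_C = 0.07 × 0.0665808 = 0.00466066
Denominator: 0.171197 + 0.0928116 + 0.00466066 = 0.26867
So the posterior for Class B is 0.0928116 / 0.26867 ≈ 0.345.

0.345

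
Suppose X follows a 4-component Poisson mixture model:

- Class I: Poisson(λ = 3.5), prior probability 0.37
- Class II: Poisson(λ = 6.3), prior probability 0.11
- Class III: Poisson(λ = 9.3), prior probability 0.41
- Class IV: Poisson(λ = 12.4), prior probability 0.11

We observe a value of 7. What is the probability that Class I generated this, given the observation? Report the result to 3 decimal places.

0.181

The responsibility of component k is π_k f_k(x) divided by Σ_j π_j f_j(x).
Poisson probabilities:
  f_I = e^(−3.5)·3.5^7/7! = 0.0385492
  f_II = e^(−6.3)·6.3^7/7! = 0.143515
  f_III = e^(−9.3)·9.3^7/7! = 0.109147
  f_IV = e^(−12.4)·12.4^7/7! = 0.0368358
Weight by the priors:
  π_I·f_I = 0.37 × 0.0385492 = 0.0142632
  π_II·f_II = 0.11 × 0.143515 = 0.0157867
  π_III·f_III = 0.41 × 0.109147 = 0.0447502
  π_IV·f_IV = 0.11 × 0.0368358 = 0.00405193
Normaliser: 0.0142632 + 0.0157867 + 0.0447502 + 0.00405193 = 0.078852
P(Class I | 7) ≈ 0.181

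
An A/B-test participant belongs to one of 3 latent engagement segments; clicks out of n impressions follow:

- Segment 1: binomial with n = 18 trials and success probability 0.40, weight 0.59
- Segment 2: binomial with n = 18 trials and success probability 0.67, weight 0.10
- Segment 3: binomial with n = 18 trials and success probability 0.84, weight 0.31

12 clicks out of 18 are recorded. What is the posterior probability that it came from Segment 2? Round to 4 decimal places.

0.4891

Apply Bayes' rule: the posterior for each component is proportional to its prior times its likelihood at x.
Component likelihoods at x = 12 clicks out of 18:
  p_1 = C(18,12)·0.40^12·0.60^6 = 18564·1.67772e-05·0.046656 = 0.0145311
  p_2 = C(18,12)·0.67^12·0.33^6 = 18564·0.00818272·0.00129147 = 0.196179
  p_3 = C(18,12)·0.84^12·0.16^6 = 18564·0.12341·1.67772e-05 = 0.0384364
Unnormalised posteriors:
  π_1·p_1 = 0.59 × 0.0145311 = 0.00857336
  π_2·p_2 = 0.10 × 0.196179 = 0.0196179
  π_3·p_3 = 0.31 × 0.0384364 = 0.0119153
Sum: 0.00857336 + 0.0196179 + 0.0119153 = 0.0401066
P(Segment 2 | data) = 0.0196179 / 0.0401066 ≈ 0.4891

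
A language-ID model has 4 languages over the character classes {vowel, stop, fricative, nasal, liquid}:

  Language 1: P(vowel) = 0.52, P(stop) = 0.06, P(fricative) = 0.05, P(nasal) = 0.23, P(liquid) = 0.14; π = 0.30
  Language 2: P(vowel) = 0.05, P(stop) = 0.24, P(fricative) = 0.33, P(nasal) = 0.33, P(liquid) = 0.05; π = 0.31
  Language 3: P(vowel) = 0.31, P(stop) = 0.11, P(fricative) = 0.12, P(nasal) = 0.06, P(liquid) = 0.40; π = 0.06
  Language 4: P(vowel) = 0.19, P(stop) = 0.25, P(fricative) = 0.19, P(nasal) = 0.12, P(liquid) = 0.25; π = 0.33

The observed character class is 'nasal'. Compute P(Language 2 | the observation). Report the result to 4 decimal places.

P(component k | x) = π_k·f_k(x) / marginal(x), where marginal(x) = Σ_j π_j·f_j(x).
Evaluate each component's likelihood at the observed value:
  p_1 = P(nasal | comp) = 0.23
  p_2 = P(nasal | comp) = 0.33
  p_3 = P(nasal | comp) = 0.06
  p_4 = P(nasal | comp) = 0.12
Prior × likelihood for each component:
  π_1·p_1 = 0.30 × 0.23 = 0.069
  π_2·p_2 = 0.31 × 0.33 = 0.1023
  π_3·p_3 = 0.06 × 0.06 = 0.0036
  π_4·p_4 = 0.33 × 0.12 = 0.0396
Denominator: 0.069 + 0.1023 + 0.0036 + 0.0396 = 0.2145
P(Language 2 | the observation) ≈ 0.4769

0.4769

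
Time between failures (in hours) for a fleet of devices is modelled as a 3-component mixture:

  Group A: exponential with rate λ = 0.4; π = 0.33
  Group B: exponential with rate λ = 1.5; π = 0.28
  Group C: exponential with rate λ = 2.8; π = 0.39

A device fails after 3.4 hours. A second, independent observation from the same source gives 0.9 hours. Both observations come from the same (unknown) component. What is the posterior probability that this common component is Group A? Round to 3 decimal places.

P(component k | x) = π_k·f_k(x) / marginal(x), where marginal(x) = Σ_j π_j·f_j(x).
Since both observations come from the same component, the likelihood for component k is f_k(x₁)·f_k(x₂).
  f_A = [0.4·e^(−0.4·3.4) = 0.4·e^(−1.3600) = 0.102664] × [0.279071] = 0.0286506
  f_B = [1.5·e^(−1.5·3.4) = 1.5·e^(−5.1000) = 0.00914512] × [0.38886] = 0.00355617
  f_C = [2.8·e^(−2.8·3.4) = 2.8·e^(−9.5200) = 0.000205435] × [0.225287] = 4.62818e-05
Weight by the priors:
  π_A·f_A = 0.33 × 0.0286506 = 0.00945469
  π_B·f_B = 0.28 × 0.00355617 = 0.000995729
  π_C·f_C = 0.39 × 4.62818e-05 = 1.80499e-05
Normaliser: 0.00945469 + 0.000995729 + 1.80499e-05 = 0.0104685
So the posterior for Group A is 0.00945469 / 0.0104685 ≈ 0.903.

0.903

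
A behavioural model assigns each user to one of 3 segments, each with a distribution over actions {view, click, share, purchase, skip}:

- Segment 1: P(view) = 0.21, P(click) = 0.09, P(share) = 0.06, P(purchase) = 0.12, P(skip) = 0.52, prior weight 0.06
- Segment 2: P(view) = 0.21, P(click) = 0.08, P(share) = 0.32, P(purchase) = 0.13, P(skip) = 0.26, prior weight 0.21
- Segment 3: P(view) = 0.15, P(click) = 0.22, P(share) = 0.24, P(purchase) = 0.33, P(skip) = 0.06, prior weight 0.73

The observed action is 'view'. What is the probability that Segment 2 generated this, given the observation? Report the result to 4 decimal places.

The responsibility of component k is π_k f_k(x) divided by Σ_j π_j f_j(x).
Evaluate each component's likelihood at the observed value:
  p_1 = P(view | comp) = 0.21
  p_2 = P(view | comp) = 0.21
  p_3 = P(view | comp) = 0.15
Weight by the priors:
  π_1·p_1 = 0.06 × 0.21 = 0.0126
  π_2·p_2 = 0.21 × 0.21 = 0.0441
  π_3·p_3 = 0.73 × 0.15 = 0.1095
Normaliser: 0.0126 + 0.0441 + 0.1095 = 0.1662
P(Segment 2 | x) = 0.0441 / 0.1662 ≈ 0.2653

0.2653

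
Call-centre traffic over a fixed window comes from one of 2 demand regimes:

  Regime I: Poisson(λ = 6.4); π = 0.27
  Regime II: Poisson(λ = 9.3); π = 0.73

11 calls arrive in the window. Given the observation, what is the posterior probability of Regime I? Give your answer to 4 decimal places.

P(component k | x) = π_k·f_k(x) / marginal(x), where marginal(x) = Σ_j π_j·f_j(x).
Evaluate each component's likelihood at the observed value:
  p_I = 0.0307142
  p_II = 0.10309
Unnormalised posteriors:
  π_I·p_I = 0.27 × 0.0307142 = 0.00829284
  π_II·p_II = 0.73 × 0.10309 = 0.075256
Normaliser: 0.00829284 + 0.075256 = 0.0835488
Responsibility of Regime I: 0.00829284 / 0.0835488 ≈ 0.0993

0.0993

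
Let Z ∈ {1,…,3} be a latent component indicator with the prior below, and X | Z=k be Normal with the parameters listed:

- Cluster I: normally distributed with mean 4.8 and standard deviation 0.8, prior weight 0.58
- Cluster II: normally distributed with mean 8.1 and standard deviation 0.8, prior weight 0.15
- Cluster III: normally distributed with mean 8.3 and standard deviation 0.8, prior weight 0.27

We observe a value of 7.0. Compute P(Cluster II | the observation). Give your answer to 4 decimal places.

0.4059

Apply Bayes' rule: the posterior for each component is proportional to its prior times its likelihood at x.
Evaluate each component's likelihood at the observed value:
  f_I = (1/(0.8·√(2π)))·exp(−(7.0−4.8)²/(2·0.8²)) = 0.498678·exp(-3.78125) = 0.011367
  f_II = (1/(0.8·√(2π)))·exp(−(7.0−8.1)²/(2·0.8²)) = 0.498678·exp(-0.94531) = 0.193765
  f_III = (1/(0.8·√(2π)))·exp(−(7.0−8.3)²/(2·0.8²)) = 0.498678·exp(-1.32031) = 0.133173
Prior × likelihood for each component:
  π_I·f_I = 0.58 × 0.011367 = 0.00659283
  π_II·f_II = 0.15 × 0.193765 = 0.0290648
  π_III·f_III = 0.27 × 0.133173 = 0.0359567
Marginal: 0.00659283 + 0.0290648 + 0.0359567 = 0.0716143
So the posterior for Cluster II is 0.0290648 / 0.0716143 ≈ 0.4059.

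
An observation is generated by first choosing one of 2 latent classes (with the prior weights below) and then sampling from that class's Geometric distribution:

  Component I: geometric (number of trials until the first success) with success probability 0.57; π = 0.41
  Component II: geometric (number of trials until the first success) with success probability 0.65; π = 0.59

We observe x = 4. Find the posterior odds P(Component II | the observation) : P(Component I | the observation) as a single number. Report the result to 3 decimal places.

0.885

Posterior odds = (P(Z=i) f_i(x)) / (P(Z=j) f_j(x)); the normalising sum cancels.
Geometric probabilities:
  L_I = 0.57·(1−0.57)^3 = 0.57·0.079507 = 0.045319
  L_II = 0.65·(1−0.65)^3 = 0.65·0.042875 = 0.0278687
Posterior odds = (P(Z=II)·L_II) / (P(Z=I)·L_I) = (0.59·0.0278687) / (0.41·0.045319) = 0.0164426 / 0.0185808 ≈ 0.885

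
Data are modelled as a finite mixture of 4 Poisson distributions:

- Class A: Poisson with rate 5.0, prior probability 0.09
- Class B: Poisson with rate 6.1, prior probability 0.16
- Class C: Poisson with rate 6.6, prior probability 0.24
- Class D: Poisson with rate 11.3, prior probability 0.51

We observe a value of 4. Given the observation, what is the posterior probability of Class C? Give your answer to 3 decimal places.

Posterior ∝ prior × likelihood, so P(k | x) ∝ π_k f_k(x); normalise over all components.
Component likelihoods at x = 4:
  f_A = e^(−5.0)·5.0^4/4! = 0.175467
  f_B = e^(−6.1)·6.1^4/4! = 0.129393
  f_C = e^(−6.6)·6.6^4/4! = 0.107553
  f_D = e^(−11.3)·11.3^4/4! = 0.00840572
Weight by the priors:
  π_A·f_A = 0.09 × 0.175467 = 0.0157921
  π_B·f_B = 0.16 × 0.129393 = 0.0207029
  π_C·f_C = 0.24 × 0.107553 = 0.0258126
  π_D·f_D = 0.51 × 0.00840572 = 0.00428692
Sum: 0.0157921 + 0.0207029 + 0.0258126 + 0.00428692 = 0.0665945
So the posterior for Class C is 0.0258126 / 0.0665945 ≈ 0.388.

0.388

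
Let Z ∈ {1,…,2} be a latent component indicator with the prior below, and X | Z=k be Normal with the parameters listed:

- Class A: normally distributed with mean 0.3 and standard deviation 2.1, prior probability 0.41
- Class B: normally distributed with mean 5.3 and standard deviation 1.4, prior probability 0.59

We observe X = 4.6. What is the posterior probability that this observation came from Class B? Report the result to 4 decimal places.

The responsibility of component k is w_k f_k(x) divided by Σ_j w_j f_j(x).
Component likelihoods at x = 4.6:
  p_A = (1/(2.1·√(2π)))·exp(−(4.6−0.3)²/(2·2.1²)) = 0.189973·exp(-2.09637) = 0.0233479
  p_B = (1/(1.4·√(2π)))·exp(−(4.6−5.3)²/(2·1.4²)) = 0.284959·exp(-0.12500) = 0.251475
Unnormalised posteriors:
  w_A·p_A = 0.41 × 0.0233479 = 0.00957264
  w_B·p_B = 0.59 × 0.251475 = 0.14837
Normaliser: 0.00957264 + 0.14837 = 0.157943
P(Class B | 4.6) = 0.14837 / 0.157943 ≈ 0.9394

0.9394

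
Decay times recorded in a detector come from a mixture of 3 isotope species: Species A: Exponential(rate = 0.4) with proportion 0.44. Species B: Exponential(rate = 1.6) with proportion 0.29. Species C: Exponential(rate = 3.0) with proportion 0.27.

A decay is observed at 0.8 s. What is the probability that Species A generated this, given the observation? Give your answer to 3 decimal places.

0.387

By Bayes' theorem, P(k | x) = w_k f_k(x) / Σ_j w_j f_j(x).
Evaluate each component's likelihood at the observed value:
  p_A = 0.29046
  p_B = 0.44486
  p_C = 0.272154
Weight by the priors:
  w_A·p_A = 0.44 × 0.29046 = 0.127802
  w_B·p_B = 0.29 × 0.44486 = 0.129009
  w_C·p_C = 0.27 × 0.272154 = 0.0734815
Sum: 0.127802 + 0.129009 + 0.0734815 = 0.330293
P(Species A | 0.8 s) = 0.127802 / 0.330293 ≈ 0.387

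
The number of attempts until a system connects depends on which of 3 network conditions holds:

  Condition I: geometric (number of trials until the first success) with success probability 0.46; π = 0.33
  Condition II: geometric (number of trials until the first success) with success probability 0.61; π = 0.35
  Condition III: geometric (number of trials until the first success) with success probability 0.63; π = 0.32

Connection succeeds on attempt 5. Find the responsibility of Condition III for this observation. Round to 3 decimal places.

0.175

By Bayes' theorem, P(k | x) = P(Z=k) f_k(x) / Σ_j P(Z=j) f_j(x).
Component likelihoods at x = 5:
  f_I = 0.46·(1−0.46)^4 = 0.46·0.0850306 = 0.0391141
  f_II = 0.61·(1−0.61)^4 = 0.61·0.0231344 = 0.014112
  f_III = 0.63·(1−0.63)^4 = 0.63·0.0187416 = 0.0118072
Multiply by the mixture weights:
  P(Z=I)·f_I = 0.33 × 0.0391141 = 0.0129076
  P(Z=II)·f_II = 0.35 × 0.014112 = 0.0049392
  P(Z=III)·f_III = 0.32 × 0.0118072 = 0.00377831
Normaliser: 0.0129076 + 0.0049392 + 0.00377831 = 0.0216251
P(Condition III | the observation) ≈ 0.175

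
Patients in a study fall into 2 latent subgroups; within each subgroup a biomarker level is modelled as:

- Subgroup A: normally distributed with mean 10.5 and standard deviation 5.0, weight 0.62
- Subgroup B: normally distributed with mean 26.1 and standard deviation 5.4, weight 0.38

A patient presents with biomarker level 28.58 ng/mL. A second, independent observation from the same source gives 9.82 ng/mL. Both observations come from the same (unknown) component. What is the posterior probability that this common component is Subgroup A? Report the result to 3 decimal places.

0.222

By Bayes' theorem, P(k | x) = π_k f_k(x) / Σ_j π_j f_j(x).
Since both observations come from the same component, the likelihood for component k is f_k(x₁)·f_k(x₂).
  f_A = [0.000115516] × [0.079054] = 9.13197e-06
  f_B = [0.0664838] × [0.000784949] = 5.21864e-05
Unnormalised posteriors:
  π_A·f_A = 0.62 × 9.13197e-06 = 5.66182e-06
  π_B·f_B = 0.38 × 5.21864e-05 = 1.98308e-05
Normaliser: 5.66182e-06 + 1.98308e-05 = 2.54927e-05
P(Subgroup A | x) = 5.66182e-06 / 2.54927e-05 ≈ 0.222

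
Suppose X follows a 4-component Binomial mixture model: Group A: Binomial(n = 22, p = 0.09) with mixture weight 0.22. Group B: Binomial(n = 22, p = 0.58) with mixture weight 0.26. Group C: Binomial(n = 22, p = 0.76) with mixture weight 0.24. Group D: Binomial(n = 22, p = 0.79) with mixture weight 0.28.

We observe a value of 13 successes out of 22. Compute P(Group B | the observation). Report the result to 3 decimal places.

0.759

P(component k | x) = π_k·f_k(x) / marginal(x), where marginal(x) = Σ_j π_j·f_j(x).
Binomial probabilities:
  f_A = 5.41064e-09
  f_B = 0.170032
  f_C = 0.0370852
  f_D = 0.0184437
Multiply by the mixture weights:
  π_A·f_A = 0.22 × 5.41064e-09 = 1.19034e-09
  π_B·f_B = 0.26 × 0.170032 = 0.0442083
  π_C·f_C = 0.24 × 0.0370852 = 0.00890046
  π_D·f_D = 0.28 × 0.0184437 = 0.00516425
Normaliser: 1.19034e-09 + 0.0442083 + 0.00890046 + 0.00516425 = 0.058273
P(Group B | 13 successes out of 22) = 0.0442083 / 0.058273 ≈ 0.759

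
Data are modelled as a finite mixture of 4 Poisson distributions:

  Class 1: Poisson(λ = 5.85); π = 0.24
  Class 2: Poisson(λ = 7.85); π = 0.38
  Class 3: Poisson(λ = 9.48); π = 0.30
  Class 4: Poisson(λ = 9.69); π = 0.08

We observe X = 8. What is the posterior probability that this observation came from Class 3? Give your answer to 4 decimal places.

By Bayes' theorem, P(k | x) = P(Z=k) f_k(x) / Σ_j P(Z=j) f_j(x).
Poisson probabilities:
  f_1 = 0.0979724
  f_2 = 0.139388
  f_3 = 0.123548
  f_4 = 0.119332
Multiply by the mixture weights:
  P(Z=1)·f_1 = 0.24 × 0.0979724 = 0.0235134
  P(Z=2)·f_2 = 0.38 × 0.139388 = 0.0529674
  P(Z=3)·f_3 = 0.30 × 0.123548 = 0.0370643
  P(Z=4)·f_4 = 0.08 × 0.119332 = 0.00954654
Normaliser: 0.0235134 + 0.0529674 + 0.0370643 + 0.00954654 = 0.123092
P(Class 3 | data) ≈ 0.3011

0.3011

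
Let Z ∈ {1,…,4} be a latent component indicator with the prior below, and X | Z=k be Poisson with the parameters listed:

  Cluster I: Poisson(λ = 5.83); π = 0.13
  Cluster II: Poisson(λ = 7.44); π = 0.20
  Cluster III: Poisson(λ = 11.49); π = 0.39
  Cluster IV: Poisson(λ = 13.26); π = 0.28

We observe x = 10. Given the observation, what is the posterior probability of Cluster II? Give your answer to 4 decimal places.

By Bayes' theorem, P(k | x) = w_k f_k(x) / Σ_j w_j f_j(x).
Component likelihoods at x = 10:
  L_I = e^(−5.83)·5.83^10/10! = 0.036727
  L_II = e^(−7.44)·7.44^10/10! = 0.0841038
  L_III = e^(−11.49)·11.49^10/10! = 0.113082
  L_IV = e^(−13.26)·13.26^10/10! = 0.08071
Unnormalised posteriors:
  w_I·L_I = 0.13 × 0.036727 = 0.00477451
  w_II·L_II = 0.20 × 0.0841038 = 0.0168208
  w_III·L_III = 0.39 × 0.113082 = 0.044102
  w_IV·L_IV = 0.28 × 0.08071 = 0.0225988
Marginal: 0.00477451 + 0.0168208 + 0.044102 + 0.0225988 = 0.0882961
Responsibility of Cluster II: 0.0168208 / 0.0882961 ≈ 0.1905

0.1905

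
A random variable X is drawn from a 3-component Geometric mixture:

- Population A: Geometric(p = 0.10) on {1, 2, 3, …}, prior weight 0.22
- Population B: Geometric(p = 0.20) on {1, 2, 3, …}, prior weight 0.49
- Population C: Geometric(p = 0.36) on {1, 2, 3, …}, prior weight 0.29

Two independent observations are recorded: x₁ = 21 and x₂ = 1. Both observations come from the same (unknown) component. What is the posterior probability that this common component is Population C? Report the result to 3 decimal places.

0.010

The responsibility of component k is π_k f_k(x) divided by Σ_j π_j f_j(x).
Since both observations come from the same component, the likelihood for component k is f_k(x₁)·f_k(x₂).
  f_A = [0.10·(1−0.10)^20 = 0.10·0.121577 = 0.0121577] × [0.1] = 0.00121577
  f_B = [0.20·(1−0.20)^20 = 0.20·0.0115292 = 0.00230584] × [0.2] = 0.000461169
  f_C = [0.36·(1−0.36)^20 = 0.36·0.000132923 = 4.78522e-05] × [0.36] = 1.72268e-05
Prior × likelihood for each component:
  π_A·f_A = 0.22 × 0.00121577 = 0.000267469
  π_B·f_B = 0.49 × 0.000461169 = 0.000225973
  π_C·f_C = 0.29 × 1.72268e-05 = 4.99577e-06
Marginal: 0.000267469 + 0.000225973 + 4.99577e-06 = 0.000498437
P(Population C | x₁,x₂) = 4.99577e-06 / 0.000498437 ≈ 0.010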